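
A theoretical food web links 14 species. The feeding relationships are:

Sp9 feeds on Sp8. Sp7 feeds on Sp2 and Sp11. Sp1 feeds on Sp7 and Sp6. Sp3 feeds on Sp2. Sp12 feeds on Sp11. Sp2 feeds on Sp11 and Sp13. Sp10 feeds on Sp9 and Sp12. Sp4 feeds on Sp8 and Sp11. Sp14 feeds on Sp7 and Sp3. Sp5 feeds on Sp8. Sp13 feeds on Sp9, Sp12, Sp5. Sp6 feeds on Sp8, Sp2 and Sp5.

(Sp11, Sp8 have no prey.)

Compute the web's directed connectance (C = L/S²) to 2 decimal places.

The web has S = 14 species and L = 22 feeding links.
C = L / S² = 22 / 196 = 0.1122 ≈ 0.11.

C = 0.11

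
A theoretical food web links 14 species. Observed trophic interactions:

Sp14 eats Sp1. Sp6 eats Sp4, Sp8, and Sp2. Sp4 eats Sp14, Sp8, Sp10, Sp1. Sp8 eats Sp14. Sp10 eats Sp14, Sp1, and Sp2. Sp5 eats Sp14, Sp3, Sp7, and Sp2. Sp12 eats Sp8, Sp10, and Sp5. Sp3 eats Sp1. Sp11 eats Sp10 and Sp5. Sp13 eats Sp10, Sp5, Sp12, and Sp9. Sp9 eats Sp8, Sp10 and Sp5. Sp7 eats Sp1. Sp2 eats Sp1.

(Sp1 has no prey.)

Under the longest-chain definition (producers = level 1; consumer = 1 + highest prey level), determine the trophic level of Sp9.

Trophic level 4

Sp1 is a producer → level 1.
Sp14 eats Sp1 → level 2.
Sp5 eats Sp14 (level 2); other prey at levels: Sp3 2, Sp7 2, Sp2 2 → level 3.
Sp9 eats Sp5 (level 3); other prey at levels: Sp8 3, Sp10 3 → level 4.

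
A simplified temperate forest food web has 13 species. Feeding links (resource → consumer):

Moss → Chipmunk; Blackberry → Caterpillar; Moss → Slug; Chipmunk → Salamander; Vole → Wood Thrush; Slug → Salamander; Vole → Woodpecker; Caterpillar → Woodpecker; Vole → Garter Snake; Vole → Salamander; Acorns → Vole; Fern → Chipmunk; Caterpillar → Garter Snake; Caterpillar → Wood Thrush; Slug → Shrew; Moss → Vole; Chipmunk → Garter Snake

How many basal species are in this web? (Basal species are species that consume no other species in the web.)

Basal species (no prey listed): Acorns, Blackberry, Moss, Fern.
Count: 4.

4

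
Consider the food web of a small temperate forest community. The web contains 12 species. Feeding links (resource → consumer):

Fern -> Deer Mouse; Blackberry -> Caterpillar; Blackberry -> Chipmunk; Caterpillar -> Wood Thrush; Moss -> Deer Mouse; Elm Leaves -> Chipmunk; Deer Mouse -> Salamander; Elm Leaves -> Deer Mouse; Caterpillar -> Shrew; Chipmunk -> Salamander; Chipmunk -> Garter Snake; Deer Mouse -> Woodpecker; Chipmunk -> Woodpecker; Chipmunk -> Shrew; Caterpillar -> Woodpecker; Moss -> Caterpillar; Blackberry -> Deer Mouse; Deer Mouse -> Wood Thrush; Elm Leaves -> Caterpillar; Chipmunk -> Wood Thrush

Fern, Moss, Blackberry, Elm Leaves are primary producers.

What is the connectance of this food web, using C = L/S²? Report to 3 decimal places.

C = 0.139

The web has S = 12 species and L = 20 feeding links.
C = L / S² = 20 / 144 = 0.1389 ≈ 0.139.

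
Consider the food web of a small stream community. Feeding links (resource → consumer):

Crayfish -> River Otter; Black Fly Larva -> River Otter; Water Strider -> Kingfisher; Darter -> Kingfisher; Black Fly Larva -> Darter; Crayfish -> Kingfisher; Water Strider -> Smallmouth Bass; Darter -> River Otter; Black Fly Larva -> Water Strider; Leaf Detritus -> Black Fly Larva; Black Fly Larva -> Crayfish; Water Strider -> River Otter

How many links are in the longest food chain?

One longest chain: Leaf Detritus → Black Fly Larva → Water Strider → Smallmouth Bass.
It has 4 species and 3 links.

3 links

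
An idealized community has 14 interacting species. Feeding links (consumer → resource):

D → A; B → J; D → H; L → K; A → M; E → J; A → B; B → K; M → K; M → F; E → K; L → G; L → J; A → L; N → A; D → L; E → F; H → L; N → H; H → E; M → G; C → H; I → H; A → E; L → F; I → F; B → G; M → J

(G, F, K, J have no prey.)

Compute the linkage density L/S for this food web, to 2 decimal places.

There are L = 28 links among S = 14 species.
L/S = 28/14 = 2.0000 ≈ 2.00.

L/S = 2.00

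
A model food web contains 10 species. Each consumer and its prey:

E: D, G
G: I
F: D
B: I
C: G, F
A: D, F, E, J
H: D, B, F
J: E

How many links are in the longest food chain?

One longest chain: I → G → E → J → A.
It has 5 species and 4 links.

4 links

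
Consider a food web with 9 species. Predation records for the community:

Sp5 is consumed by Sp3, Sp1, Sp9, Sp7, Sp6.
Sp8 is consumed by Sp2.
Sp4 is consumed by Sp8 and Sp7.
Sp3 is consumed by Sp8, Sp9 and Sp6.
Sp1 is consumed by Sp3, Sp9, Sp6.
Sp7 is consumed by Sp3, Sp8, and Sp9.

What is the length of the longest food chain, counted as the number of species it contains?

5 species

One longest chain: Sp4 → Sp7 → Sp3 → Sp8 → Sp2.
It has 5 species and 4 links.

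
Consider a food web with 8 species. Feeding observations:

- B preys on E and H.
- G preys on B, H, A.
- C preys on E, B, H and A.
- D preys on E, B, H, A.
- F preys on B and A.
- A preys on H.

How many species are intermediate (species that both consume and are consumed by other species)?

2

Intermediate species (has both prey and predators): B, A.
Count: 2.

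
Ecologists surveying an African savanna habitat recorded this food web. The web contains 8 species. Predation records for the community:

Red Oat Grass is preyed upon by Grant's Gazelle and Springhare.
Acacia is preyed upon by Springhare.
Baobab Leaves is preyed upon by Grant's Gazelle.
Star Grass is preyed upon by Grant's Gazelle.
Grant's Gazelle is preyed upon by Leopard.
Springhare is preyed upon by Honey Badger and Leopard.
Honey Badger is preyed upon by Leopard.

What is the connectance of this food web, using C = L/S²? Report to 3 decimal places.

C = 0.141

The web has S = 8 species and L = 9 feeding links.
C = L / S² = 9 / 64 = 0.1406 ≈ 0.141.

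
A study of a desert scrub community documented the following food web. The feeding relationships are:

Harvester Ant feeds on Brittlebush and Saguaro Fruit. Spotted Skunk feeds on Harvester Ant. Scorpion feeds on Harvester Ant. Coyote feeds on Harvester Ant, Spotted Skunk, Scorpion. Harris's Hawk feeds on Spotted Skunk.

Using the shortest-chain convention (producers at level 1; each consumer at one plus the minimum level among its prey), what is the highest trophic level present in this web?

Producers (level 1): Saguaro Fruit, Brittlebush.
Following each consumer down to its lowest-level prey: Saguaro Fruit → Harvester Ant → Spotted Skunk → Harris's Hawk (levels 1 through 4).
All prey of Harris's Hawk (Spotted Skunk 3) are at level 3 or above, so Harris's Hawk is at level 1 + 3 = 4.
Every consumer has at least one prey at level 3 or below, so none exceeds level 4.

4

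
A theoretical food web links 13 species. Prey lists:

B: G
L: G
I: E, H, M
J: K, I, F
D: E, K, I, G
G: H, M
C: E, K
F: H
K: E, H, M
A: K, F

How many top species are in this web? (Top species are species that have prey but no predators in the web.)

Top species (has prey, but nothing eats it): J, B, C, A, L, D.
Count: 6.

6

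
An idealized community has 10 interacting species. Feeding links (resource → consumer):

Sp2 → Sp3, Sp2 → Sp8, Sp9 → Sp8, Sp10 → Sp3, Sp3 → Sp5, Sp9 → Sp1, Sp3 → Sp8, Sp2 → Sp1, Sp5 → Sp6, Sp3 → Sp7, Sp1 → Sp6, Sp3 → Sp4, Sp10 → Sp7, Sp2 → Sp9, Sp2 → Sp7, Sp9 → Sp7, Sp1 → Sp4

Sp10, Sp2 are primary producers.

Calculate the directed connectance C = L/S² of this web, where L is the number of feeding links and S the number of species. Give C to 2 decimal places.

The web has S = 10 species and L = 17 feeding links.
C = L / S² = 17 / 100 = 0.1700 ≈ 0.17.

C = 0.17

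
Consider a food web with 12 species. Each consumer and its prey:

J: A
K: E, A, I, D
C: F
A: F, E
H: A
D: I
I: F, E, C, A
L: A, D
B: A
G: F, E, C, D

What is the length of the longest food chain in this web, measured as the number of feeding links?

One longest chain: F → C → I → D → K.
It has 5 species and 4 links.

4 links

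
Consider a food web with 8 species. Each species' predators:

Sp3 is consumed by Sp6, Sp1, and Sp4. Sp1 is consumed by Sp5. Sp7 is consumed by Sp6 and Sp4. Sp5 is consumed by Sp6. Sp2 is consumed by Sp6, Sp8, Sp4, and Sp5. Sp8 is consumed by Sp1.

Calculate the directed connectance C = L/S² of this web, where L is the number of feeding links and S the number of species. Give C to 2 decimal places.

C = 0.19

The web has S = 8 species and L = 12 feeding links.
C = L / S² = 12 / 64 = 0.1875 ≈ 0.19.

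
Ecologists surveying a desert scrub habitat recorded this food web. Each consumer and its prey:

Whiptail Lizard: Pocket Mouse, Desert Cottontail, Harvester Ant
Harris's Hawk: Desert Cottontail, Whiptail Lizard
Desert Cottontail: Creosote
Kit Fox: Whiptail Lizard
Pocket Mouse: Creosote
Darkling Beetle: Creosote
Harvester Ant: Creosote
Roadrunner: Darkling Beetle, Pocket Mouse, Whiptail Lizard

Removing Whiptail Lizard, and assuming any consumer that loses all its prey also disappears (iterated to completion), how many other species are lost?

Remove Whiptail Lizard.
Round 1: Kit Fox (all prey gone) → extinct.
No further losses. Total secondary extinctions: 1.

1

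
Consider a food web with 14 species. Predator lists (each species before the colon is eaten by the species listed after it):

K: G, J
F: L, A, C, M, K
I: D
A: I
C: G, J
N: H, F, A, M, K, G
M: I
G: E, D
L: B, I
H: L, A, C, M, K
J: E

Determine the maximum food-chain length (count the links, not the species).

One longest chain: N → H → C → G → E.
It has 5 species and 4 links.

4 links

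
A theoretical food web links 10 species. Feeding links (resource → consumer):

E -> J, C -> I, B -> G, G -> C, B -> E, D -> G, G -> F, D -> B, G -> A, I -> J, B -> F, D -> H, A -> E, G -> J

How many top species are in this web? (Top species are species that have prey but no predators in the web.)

3

Top species (has prey, but nothing eats it): H, F, J.
Count: 3.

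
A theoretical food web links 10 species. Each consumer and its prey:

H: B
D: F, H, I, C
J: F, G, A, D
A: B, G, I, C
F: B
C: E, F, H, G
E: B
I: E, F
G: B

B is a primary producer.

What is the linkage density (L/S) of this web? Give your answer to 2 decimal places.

There are L = 22 links among S = 10 species.
L/S = 22/10 = 2.2000 ≈ 2.20.

L/S = 2.20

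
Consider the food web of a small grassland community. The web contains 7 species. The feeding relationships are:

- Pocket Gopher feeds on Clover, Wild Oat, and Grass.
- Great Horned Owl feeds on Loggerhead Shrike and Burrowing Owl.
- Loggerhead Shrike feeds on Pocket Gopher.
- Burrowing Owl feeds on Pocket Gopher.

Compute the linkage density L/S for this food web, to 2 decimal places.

There are L = 7 links among S = 7 species.
L/S = 7/7 = 1.0000 ≈ 1.00.

L/S = 1.00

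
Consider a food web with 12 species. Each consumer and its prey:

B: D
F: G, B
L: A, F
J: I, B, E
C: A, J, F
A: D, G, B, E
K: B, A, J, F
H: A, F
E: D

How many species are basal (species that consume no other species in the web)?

Basal species (no prey listed): D, I, G.
Count: 3.

3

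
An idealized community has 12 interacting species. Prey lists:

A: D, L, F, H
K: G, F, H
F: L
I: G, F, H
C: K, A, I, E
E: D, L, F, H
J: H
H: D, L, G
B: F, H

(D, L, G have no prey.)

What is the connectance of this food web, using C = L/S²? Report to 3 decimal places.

C = 0.174

The web has S = 12 species and L = 25 feeding links.
C = L / S² = 25 / 144 = 0.1736 ≈ 0.174.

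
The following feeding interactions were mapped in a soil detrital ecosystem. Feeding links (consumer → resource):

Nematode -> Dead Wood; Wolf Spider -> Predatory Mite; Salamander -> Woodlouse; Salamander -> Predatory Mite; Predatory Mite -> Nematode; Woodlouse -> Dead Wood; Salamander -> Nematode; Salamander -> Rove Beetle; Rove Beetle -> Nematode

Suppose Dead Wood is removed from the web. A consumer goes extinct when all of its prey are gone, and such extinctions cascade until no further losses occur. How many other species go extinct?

Remove Dead Wood.
Round 1: Woodlouse (all prey gone), Nematode (all prey gone) → extinct.
Round 2: Predatory Mite (all prey gone), Rove Beetle (all prey gone) → extinct.
Round 3: Salamander (all prey gone), Wolf Spider (all prey gone) → extinct.
No further losses. Total secondary extinctions: 6.

6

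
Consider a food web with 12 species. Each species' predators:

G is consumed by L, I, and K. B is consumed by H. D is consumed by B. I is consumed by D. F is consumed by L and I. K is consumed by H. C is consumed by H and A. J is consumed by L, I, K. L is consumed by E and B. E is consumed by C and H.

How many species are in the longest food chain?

One longest chain: J → L → E → C → A.
It has 5 species and 4 links.

5 species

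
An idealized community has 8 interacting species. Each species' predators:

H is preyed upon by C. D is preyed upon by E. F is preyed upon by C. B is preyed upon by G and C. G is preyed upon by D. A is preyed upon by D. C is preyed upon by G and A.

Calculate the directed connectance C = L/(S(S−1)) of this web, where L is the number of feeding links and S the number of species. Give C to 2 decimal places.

The web has S = 8 species and L = 9 feeding links.
C = L / (S(S−1)) = 9 / 56 = 0.1607 ≈ 0.16.

C = 0.16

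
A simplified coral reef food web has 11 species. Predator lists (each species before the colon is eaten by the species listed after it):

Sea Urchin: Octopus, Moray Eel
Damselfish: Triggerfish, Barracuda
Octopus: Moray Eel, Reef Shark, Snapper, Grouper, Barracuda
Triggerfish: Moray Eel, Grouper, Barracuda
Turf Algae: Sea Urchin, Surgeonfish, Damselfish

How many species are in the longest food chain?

4 species

One longest chain: Turf Algae → Damselfish → Triggerfish → Moray Eel.
It has 4 species and 3 links.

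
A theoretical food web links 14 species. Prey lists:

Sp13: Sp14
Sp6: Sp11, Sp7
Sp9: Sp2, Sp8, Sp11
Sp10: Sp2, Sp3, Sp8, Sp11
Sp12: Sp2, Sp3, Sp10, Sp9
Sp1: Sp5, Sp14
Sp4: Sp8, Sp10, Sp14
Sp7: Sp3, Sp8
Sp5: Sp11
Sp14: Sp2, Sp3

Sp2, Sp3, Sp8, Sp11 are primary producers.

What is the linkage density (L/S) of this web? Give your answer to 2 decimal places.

L/S = 1.71

There are L = 24 links among S = 14 species.
L/S = 24/14 = 1.7143 ≈ 1.71.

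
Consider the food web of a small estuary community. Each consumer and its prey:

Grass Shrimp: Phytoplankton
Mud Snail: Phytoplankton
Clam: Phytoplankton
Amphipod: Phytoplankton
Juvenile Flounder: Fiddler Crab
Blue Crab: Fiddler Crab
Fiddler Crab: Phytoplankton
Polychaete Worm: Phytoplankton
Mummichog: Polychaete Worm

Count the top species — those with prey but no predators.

7

Top species (has prey, but nothing eats it): Clam, Amphipod, Grass Shrimp, Mud Snail, Mummichog, Juvenile Flounder, Blue Crab.
Count: 7.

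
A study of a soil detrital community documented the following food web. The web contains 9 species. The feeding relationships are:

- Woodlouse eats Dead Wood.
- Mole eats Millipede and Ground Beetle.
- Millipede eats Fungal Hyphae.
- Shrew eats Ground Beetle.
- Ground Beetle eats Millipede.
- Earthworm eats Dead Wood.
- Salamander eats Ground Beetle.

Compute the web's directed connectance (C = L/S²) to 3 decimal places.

The web has S = 9 species and L = 8 feeding links.
C = L / S² = 8 / 81 = 0.0988 ≈ 0.099.

C = 0.099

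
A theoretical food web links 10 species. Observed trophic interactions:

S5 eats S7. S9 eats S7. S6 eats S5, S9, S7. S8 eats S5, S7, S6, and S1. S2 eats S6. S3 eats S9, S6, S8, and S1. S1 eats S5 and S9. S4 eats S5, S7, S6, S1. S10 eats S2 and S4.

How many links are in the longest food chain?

4 links

One longest chain: S7 → S5 → S6 → S8 → S3.
It has 5 species and 4 links.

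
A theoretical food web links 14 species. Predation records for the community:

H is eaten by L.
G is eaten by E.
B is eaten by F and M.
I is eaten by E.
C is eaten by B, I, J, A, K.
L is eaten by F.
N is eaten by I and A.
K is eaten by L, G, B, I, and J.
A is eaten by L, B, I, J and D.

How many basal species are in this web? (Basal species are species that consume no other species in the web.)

Basal species (no prey listed): N, C, H.
Count: 3.

3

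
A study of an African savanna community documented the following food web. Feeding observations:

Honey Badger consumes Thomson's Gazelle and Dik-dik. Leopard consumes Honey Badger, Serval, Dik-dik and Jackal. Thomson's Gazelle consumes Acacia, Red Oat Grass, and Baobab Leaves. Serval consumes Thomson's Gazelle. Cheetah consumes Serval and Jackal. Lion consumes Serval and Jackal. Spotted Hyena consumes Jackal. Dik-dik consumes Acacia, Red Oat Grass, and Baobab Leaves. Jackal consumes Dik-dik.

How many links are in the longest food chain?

3 links

One longest chain: Acacia → Thomson's Gazelle → Serval → Lion.
It has 4 species and 3 links.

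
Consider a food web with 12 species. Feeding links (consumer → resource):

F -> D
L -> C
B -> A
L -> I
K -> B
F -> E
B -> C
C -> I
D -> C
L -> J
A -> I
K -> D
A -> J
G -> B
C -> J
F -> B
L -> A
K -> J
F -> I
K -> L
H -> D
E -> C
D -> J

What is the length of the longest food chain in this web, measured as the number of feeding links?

3 links

One longest chain: I → C → D → H.
It has 4 species and 3 links.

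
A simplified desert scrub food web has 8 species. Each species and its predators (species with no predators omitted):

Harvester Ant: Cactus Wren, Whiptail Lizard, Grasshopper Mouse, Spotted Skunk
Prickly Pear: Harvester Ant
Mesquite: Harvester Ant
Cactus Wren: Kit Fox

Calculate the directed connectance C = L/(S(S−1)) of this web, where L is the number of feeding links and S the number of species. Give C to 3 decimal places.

The web has S = 8 species and L = 7 feeding links.
C = L / (S(S−1)) = 7 / 56 = 0.1250 ≈ 0.125.

C = 0.125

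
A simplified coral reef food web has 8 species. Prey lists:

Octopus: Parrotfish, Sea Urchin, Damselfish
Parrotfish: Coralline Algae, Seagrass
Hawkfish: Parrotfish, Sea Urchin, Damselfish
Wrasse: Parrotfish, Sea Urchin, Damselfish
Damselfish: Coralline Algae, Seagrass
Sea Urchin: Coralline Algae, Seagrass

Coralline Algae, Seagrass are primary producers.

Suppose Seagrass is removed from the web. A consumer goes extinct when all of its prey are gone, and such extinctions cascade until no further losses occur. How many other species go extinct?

Remove Seagrass.
Every predator of it retains at least one other prey: Parrotfish still has Coralline Algae; Sea Urchin still has Coralline Algae; Damselfish still has Coralline Algae.
No consumer loses all prey, so no secondary extinctions occur.

0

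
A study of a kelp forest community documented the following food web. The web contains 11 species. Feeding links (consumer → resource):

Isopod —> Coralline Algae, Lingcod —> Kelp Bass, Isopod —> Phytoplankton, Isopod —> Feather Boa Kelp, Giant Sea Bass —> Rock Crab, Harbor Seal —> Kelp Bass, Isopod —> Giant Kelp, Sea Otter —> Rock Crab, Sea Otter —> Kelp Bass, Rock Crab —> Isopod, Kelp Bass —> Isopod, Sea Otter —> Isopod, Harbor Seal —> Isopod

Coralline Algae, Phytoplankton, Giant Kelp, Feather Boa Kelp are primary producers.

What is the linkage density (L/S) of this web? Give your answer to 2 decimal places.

L/S = 1.18

There are L = 13 links among S = 11 species.
L/S = 13/11 = 1.1818 ≈ 1.18.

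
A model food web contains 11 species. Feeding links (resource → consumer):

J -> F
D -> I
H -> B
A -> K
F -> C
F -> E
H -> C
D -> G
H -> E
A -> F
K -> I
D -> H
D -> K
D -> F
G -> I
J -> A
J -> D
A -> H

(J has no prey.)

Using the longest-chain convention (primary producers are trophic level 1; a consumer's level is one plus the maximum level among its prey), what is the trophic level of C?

Trophic level 4

J is a producer → level 1.
D eats J → level 2.
F eats D (level 2); other prey at levels: J 1, A 2 → level 3.
C eats F (level 3); other prey at levels: H 3 → level 4.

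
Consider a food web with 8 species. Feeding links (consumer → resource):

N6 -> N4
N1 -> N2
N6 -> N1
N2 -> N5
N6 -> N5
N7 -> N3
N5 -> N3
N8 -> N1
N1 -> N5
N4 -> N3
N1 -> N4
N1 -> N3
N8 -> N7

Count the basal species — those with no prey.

Basal species (no prey listed): N3.
Count: 1.

1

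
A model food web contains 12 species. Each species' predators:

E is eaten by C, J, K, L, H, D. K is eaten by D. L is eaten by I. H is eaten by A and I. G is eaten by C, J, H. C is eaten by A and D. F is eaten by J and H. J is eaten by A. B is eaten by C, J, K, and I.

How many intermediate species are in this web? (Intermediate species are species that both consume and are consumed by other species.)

5

Intermediate species (has both prey and predators): J, L, H, K, C.
Count: 5.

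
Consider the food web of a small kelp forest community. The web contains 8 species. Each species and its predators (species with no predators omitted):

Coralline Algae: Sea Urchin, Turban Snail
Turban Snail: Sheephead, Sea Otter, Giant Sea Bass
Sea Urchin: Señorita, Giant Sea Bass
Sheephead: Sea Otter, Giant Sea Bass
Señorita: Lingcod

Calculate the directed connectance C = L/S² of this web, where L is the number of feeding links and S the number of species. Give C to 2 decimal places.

C = 0.16

The web has S = 8 species and L = 10 feeding links.
C = L / S² = 10 / 64 = 0.1562 ≈ 0.16.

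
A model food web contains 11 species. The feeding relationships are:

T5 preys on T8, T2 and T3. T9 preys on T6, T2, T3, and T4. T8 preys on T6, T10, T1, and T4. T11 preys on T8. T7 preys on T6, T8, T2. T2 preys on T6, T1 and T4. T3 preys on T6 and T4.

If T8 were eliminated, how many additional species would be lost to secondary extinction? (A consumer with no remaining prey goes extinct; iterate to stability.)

Remove T8.
Round 1: T11 (all prey gone) → extinct.
No further losses. Total secondary extinctions: 1.

1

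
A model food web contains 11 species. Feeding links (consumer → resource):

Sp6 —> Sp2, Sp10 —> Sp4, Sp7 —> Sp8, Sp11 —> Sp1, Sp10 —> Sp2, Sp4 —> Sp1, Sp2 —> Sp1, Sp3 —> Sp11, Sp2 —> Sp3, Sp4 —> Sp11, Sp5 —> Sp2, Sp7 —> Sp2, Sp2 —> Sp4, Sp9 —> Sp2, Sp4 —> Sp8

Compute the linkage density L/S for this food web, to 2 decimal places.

There are L = 15 links among S = 11 species.
L/S = 15/11 = 1.3636 ≈ 1.36.

L/S = 1.36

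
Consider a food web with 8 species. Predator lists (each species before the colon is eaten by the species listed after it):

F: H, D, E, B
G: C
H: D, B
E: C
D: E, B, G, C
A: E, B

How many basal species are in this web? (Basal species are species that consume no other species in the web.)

Basal species (no prey listed): F, A.
Count: 2.

2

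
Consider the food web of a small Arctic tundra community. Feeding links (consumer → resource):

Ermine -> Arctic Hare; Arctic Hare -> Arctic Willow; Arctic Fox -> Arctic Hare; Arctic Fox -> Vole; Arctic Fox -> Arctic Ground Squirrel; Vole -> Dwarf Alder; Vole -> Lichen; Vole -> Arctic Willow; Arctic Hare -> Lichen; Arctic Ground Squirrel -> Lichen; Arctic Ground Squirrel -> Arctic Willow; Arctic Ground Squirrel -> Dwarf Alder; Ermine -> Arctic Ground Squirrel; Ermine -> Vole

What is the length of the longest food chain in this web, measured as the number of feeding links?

One longest chain: Arctic Willow → Arctic Hare → Ermine.
It has 3 species and 2 links.

2 links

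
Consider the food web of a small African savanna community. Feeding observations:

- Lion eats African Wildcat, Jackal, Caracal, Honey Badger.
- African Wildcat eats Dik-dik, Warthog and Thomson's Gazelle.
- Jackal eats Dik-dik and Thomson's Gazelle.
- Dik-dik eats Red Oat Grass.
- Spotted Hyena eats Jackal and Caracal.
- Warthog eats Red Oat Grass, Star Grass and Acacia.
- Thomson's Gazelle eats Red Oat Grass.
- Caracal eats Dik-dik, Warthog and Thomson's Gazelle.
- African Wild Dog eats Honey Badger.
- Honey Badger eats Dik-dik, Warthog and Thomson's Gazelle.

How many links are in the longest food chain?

One longest chain: Red Oat Grass → Dik-dik → Honey Badger → African Wild Dog.
It has 4 species and 3 links.

3 links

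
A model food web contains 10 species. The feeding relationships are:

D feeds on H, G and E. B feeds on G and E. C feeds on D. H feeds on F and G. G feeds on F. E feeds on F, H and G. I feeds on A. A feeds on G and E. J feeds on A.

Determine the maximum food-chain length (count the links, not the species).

One longest chain: F → G → H → E → A → I.
It has 6 species and 5 links.

5 links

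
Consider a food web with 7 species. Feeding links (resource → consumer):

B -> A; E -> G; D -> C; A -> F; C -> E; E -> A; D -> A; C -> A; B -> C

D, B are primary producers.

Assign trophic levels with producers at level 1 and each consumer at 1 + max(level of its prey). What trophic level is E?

Trophic level 3

D is a producer → level 1.
C eats D (level 1); other prey at levels: B 1 → level 2.
E eats C → level 3.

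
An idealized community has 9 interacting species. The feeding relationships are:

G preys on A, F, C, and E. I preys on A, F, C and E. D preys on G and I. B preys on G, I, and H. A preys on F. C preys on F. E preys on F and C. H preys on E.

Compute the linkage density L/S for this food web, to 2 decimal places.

There are L = 18 links among S = 9 species.
L/S = 18/9 = 2.0000 ≈ 2.00.

L/S = 2.00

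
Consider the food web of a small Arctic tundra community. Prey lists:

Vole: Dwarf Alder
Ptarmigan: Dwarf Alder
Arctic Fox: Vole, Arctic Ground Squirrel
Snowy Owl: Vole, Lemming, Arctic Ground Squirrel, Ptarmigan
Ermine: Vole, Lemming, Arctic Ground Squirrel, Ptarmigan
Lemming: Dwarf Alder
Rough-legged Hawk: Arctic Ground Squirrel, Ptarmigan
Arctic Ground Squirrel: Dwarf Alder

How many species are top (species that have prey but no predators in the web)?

4

Top species (has prey, but nothing eats it): Rough-legged Hawk, Ermine, Snowy Owl, Arctic Fox.
Count: 4.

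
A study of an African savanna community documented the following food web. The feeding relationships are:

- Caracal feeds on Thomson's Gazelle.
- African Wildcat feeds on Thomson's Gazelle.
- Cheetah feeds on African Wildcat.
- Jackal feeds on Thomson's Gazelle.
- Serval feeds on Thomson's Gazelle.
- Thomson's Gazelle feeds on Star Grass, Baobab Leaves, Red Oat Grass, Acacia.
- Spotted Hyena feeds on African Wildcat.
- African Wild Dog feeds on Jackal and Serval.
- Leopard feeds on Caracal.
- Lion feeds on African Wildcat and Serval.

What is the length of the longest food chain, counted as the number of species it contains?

4 species

One longest chain: Star Grass → Thomson's Gazelle → African Wildcat → Cheetah.
It has 4 species and 3 links.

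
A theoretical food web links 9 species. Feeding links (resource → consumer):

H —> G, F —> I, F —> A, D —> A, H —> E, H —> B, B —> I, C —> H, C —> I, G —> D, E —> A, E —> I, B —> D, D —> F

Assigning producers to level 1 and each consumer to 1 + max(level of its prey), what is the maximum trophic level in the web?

6

Producers (level 1): C.
C → H → G → D → F → A gives A level 6.
No species has a prey at level 6, so no species reaches level 7.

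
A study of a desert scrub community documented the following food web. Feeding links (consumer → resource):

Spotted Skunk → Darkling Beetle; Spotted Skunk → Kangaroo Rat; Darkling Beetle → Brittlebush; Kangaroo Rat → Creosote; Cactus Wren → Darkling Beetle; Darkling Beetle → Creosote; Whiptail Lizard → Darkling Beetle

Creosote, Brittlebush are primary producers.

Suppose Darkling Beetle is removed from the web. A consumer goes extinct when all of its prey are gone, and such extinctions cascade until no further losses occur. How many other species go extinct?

2

Remove Darkling Beetle.
Round 1: Cactus Wren (all prey gone), Whiptail Lizard (all prey gone) → extinct.
No further losses. Total secondary extinctions: 2.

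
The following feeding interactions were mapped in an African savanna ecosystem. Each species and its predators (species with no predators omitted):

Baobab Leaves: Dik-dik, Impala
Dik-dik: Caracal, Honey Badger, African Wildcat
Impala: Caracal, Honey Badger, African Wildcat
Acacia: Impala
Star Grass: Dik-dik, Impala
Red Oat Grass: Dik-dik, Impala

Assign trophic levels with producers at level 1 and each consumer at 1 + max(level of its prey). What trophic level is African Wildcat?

Red Oat Grass is a producer → level 1.
Dik-dik eats Red Oat Grass (level 1); other prey at levels: Star Grass 1, Baobab Leaves 1 → level 2.
African Wildcat eats Dik-dik (level 2); other prey at levels: Impala 2 → level 3.

Trophic level 3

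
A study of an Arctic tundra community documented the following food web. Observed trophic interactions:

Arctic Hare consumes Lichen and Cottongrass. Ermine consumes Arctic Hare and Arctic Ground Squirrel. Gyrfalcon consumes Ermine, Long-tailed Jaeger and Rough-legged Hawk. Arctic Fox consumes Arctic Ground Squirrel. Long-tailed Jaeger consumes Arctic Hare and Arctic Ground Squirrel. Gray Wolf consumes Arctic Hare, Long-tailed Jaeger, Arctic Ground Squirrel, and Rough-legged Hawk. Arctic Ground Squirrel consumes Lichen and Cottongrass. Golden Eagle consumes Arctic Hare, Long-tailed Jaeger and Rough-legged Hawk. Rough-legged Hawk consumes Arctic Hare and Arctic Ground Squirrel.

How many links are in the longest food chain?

One longest chain: Lichen → Arctic Ground Squirrel → Long-tailed Jaeger → Gray Wolf.
It has 4 species and 3 links.

3 links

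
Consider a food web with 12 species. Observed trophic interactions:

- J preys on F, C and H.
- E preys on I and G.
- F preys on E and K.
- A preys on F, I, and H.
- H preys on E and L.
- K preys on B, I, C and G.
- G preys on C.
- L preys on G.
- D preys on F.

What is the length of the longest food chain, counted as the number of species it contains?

One longest chain: C → G → E → F → J.
It has 5 species and 4 links.

5 species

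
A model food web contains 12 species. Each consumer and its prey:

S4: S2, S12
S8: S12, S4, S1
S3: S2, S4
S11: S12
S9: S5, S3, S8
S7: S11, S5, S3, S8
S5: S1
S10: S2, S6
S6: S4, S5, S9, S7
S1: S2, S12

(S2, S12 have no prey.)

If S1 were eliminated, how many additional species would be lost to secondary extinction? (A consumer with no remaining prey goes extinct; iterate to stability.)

Remove S1.
Round 1: S5 (all prey gone) → extinct.
No further losses. Total secondary extinctions: 1.

1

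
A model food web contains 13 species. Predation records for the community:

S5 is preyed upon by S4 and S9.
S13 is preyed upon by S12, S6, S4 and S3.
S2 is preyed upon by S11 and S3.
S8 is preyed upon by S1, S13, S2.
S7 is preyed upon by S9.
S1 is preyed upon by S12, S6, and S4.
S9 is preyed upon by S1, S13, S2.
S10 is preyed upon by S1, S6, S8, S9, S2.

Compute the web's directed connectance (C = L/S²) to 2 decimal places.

C = 0.14

The web has S = 13 species and L = 23 feeding links.
C = L / S² = 23 / 169 = 0.1361 ≈ 0.14.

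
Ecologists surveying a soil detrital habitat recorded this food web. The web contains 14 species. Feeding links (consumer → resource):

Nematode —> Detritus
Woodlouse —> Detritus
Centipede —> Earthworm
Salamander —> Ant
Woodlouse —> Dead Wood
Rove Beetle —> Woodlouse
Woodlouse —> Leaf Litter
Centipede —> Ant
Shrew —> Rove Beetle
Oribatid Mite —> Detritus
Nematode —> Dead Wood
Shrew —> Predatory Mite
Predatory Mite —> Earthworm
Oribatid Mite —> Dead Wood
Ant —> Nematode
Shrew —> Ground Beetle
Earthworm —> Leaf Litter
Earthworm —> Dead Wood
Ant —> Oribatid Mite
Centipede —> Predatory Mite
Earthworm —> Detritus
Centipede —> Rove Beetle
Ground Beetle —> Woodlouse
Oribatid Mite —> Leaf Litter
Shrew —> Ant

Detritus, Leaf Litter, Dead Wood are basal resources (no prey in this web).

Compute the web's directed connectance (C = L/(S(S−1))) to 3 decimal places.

C = 0.137

The web has S = 14 species and L = 25 feeding links.
C = L / (S(S−1)) = 25 / 182 = 0.1374 ≈ 0.137.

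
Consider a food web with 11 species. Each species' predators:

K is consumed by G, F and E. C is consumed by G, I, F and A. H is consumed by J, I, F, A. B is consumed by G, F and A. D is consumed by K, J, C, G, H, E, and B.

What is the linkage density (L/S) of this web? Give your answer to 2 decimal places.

There are L = 21 links among S = 11 species.
L/S = 21/11 = 1.9091 ≈ 1.91.

L/S = 1.91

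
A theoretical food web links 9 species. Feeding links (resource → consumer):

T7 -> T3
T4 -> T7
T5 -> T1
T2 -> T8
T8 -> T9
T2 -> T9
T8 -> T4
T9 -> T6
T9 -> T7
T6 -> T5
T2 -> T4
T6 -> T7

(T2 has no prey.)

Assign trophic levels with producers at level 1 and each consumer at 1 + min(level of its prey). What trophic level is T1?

Trophic level 5

T2 is a producer → level 1.
T9 eats T2 → level 2.
T6 eats T9 → level 3.
T5 eats T6 → level 4.
T1 eats T5 → level 5.
No prey of T1 is below level 4, so 5 is the minimum.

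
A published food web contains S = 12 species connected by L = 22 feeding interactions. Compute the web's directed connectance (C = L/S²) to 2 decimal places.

C = 0.15

The web has S = 12 species and L = 22 feeding links.
C = L / S² = 22 / 144 = 0.1528 ≈ 0.15.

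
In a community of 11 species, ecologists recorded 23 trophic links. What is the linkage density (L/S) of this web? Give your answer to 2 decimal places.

There are L = 23 links among S = 11 species.
L/S = 23/11 = 2.0909 ≈ 2.09.

L/S = 2.09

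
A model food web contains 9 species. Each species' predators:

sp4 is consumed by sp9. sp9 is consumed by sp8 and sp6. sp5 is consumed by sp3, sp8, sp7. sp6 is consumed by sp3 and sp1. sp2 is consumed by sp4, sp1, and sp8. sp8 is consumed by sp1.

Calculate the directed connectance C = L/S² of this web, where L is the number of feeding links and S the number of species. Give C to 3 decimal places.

C = 0.148

The web has S = 9 species and L = 12 feeding links.
C = L / S² = 12 / 81 = 0.1481 ≈ 0.148.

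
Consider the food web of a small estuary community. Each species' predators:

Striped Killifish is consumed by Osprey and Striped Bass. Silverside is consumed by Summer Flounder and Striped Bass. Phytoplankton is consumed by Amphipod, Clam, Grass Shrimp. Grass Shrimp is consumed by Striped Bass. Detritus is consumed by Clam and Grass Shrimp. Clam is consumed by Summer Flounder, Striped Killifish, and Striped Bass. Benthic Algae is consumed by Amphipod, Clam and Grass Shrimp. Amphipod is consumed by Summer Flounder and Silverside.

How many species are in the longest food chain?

One longest chain: Phytoplankton → Amphipod → Silverside → Striped Bass.
It has 4 species and 3 links.

4 species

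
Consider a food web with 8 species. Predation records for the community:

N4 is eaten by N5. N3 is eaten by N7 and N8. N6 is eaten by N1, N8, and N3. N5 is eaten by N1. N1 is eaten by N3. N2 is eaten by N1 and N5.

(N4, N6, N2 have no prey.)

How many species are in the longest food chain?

One longest chain: N4 → N5 → N1 → N3 → N7.
It has 5 species and 4 links.

5 species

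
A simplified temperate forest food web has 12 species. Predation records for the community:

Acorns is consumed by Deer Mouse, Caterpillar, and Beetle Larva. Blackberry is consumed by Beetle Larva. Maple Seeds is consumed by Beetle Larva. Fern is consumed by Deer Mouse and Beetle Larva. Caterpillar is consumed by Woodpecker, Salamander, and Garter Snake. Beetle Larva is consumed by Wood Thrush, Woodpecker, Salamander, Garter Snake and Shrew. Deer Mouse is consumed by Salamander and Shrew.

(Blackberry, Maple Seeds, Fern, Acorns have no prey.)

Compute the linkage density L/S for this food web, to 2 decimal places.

There are L = 17 links among S = 12 species.
L/S = 17/12 = 1.4167 ≈ 1.42.

L/S = 1.42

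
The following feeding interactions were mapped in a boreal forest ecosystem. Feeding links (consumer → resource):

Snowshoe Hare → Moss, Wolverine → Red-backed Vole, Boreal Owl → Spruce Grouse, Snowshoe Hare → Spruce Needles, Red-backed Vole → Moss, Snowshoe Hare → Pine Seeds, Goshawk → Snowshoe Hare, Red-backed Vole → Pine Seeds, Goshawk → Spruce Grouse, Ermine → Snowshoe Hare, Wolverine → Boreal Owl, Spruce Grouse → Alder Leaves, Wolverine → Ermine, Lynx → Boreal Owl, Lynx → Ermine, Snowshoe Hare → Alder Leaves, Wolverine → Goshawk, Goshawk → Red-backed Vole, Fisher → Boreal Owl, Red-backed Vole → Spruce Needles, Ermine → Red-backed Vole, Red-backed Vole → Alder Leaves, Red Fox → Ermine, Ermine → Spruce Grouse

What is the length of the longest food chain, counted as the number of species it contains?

One longest chain: Alder Leaves → Spruce Grouse → Ermine → Wolverine.
It has 4 species and 3 links.

4 species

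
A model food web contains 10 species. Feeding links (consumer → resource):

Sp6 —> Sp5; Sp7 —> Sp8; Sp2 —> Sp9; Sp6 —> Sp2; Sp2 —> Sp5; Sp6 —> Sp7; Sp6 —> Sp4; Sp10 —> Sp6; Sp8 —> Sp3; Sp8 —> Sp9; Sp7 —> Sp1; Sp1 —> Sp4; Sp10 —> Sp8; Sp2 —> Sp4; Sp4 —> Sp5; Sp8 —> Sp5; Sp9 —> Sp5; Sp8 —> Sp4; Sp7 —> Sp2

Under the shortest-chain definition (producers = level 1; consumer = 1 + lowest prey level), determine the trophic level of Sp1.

Sp5 is a producer → level 1.
Sp4 eats Sp5 → level 2.
Sp1 eats Sp4 → level 3.
No prey of Sp1 is below level 2, so 3 is the minimum.

Trophic level 3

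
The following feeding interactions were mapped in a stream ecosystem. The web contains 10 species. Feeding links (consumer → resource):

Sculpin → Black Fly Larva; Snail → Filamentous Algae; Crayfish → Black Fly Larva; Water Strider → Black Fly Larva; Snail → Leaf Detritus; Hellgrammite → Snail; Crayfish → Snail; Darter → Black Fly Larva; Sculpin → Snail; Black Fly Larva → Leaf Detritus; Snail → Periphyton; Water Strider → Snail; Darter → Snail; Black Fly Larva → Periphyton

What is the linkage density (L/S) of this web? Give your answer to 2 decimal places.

There are L = 14 links among S = 10 species.
L/S = 14/10 = 1.4000 ≈ 1.40.

L/S = 1.40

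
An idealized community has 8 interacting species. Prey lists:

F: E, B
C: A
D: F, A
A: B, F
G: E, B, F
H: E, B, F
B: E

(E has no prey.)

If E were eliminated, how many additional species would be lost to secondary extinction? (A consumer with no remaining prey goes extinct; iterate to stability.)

7

Remove E.
Round 1: B (all prey gone) → extinct.
Round 2: F (all prey gone) → extinct.
Round 3: A (all prey gone), H (all prey gone), G (all prey gone) → extinct.
Round 4: C (all prey gone), D (all prey gone) → extinct.
No further losses. Total secondary extinctions: 7.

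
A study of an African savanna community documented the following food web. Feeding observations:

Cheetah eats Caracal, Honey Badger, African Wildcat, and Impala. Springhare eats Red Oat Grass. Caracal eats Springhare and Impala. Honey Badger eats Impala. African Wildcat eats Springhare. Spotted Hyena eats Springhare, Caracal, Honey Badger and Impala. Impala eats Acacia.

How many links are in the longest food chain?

3 links

One longest chain: Acacia → Impala → Honey Badger → Spotted Hyena.
It has 4 species and 3 links.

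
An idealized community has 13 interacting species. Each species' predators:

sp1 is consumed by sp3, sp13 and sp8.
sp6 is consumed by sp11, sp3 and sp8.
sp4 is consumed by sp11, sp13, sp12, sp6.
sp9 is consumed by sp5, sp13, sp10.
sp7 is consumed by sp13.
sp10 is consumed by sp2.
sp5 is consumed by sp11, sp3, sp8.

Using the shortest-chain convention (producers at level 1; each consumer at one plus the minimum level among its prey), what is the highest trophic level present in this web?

Producers (level 1): sp7, sp1, sp9, sp4.
Following each consumer down to its lowest-level prey: sp9 → sp10 → sp2 (levels 1 through 3).
All prey of sp2 (sp10 2) are at level 2 or above, so sp2 is at level 1 + 2 = 3.
Every consumer has at least one prey at level 2 or below, so none exceeds level 3.

3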